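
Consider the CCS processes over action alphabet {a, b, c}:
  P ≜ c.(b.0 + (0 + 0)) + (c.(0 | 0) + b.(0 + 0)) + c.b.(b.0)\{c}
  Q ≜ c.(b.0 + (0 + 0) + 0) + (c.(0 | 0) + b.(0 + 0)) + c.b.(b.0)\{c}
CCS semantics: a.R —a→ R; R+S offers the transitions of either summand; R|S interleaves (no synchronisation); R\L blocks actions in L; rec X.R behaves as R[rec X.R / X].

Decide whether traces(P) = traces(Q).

LTS(P): 8 reachable states
  p0 = c.(b.0 + (0 + 0)) + (c.(0 | 0) + b.(0 + 0)) + c.b.(b.0)\{c} → —b→ p1, —c→ p2, —c→ p3, —c→ p4
  p1 = 0 + 0 → ∅
  p2 = 0 | 0 → ∅
  p3 = b.(b.0)\{c} → —b→ p5
  p4 = b.0 + (0 + 0) → —b→ p6
  p5 = (b.0)\{c} → —b→ p7
  p6 = 0 → ∅
  p7 = 0\{c} → ∅
LTS(Q): 8 reachable states
  q0 = c.(b.0 + (0 + 0) + 0) + (c.(0 | 0) + b.(0 + 0)) + c.b.(b.0)\{c} → —b→ q1, —c→ q2, —c→ q3, —c→ q4
  q1 = 0 + 0 → ∅
  q2 = 0 | 0 → ∅
  q3 = b.(b.0)\{c} → —b→ q5
  q4 = b.0 + (0 + 0) + 0 → —b→ q6
  q5 = (b.0)\{c} → —b→ q7
  q6 = 0 → ∅
  q7 = 0\{c} → ∅
Bisimilarity quotient blocks:
  B0 = {p0, q0}
  B1 = {p3, q3}
  B2 = {p4, p5, q4, q5}
  B3 = {p1, p2, p6, p7, q1, q2, q6, q7}
p0 ∈ B0, q0 ∈ B0 → same block
Bisimilar ⇒ trace-equivalent.

traces(P) = traces(Q)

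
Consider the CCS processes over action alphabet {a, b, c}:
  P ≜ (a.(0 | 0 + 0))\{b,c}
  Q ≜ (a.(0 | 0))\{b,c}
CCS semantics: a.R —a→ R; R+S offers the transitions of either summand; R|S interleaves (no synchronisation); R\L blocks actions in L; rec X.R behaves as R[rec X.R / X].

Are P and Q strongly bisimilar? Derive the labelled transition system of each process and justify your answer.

P ~ Q

LTS(P): 2 reachable states
  p0 = (a.(0 | 0 + 0))\{b,c} :: =a=> p1
  p1 = (0 | 0 + 0)\{b,c} :: deadlocked
LTS(Q): 2 reachable states
  q0 = (a.(0 | 0))\{b,c} :: =a=> q1
  q1 = (0 | 0)\{b,c} :: deadlocked
Partition-refinement fixed point:
  B0 = {p0, q0}
  B1 = {p1, q1}
p0 ∈ B0, q0 ∈ B0 → same block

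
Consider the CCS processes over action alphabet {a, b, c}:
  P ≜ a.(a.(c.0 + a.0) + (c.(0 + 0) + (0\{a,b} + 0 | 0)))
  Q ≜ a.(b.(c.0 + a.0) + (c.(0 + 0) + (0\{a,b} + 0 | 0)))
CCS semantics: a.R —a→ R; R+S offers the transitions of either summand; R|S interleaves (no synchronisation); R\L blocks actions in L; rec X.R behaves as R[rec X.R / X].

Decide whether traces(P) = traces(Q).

traces(P) ≠ traces(Q) — witness ⟨aa⟩

P's transition system — 5 states:
  s0 = a.(a.(c.0 + a.0) + (c.(0 + 0) + (0\{a,b} + 0 | 0))) has moves -a-> s1
  s1 = a.(c.0 + a.0) + (c.(0 + 0) + (0\{a,b} + 0 | 0)) has moves -a-> s2, -c-> s3
  s2 = c.0 + a.0 has moves -a-> s4, -c-> s4
  s3 = 0 + 0 has moves deadlocked
  s4 = 0 has moves deadlocked
Q's transition system — 5 states:
  t0 = a.(b.(c.0 + a.0) + (c.(0 + 0) + (0\{a,b} + 0 | 0))) has moves -a-> t1
  t1 = b.(c.0 + a.0) + (c.(0 + 0) + (0\{a,b} + 0 | 0)) has moves -b-> t2, -c-> t3
  t2 = c.0 + a.0 has moves -a-> t4, -c-> t4
  t3 = 0 + 0 has moves deadlocked
  t4 = 0 has moves deadlocked
Run σ = ⟨aa⟩ on P: start {s0}
  step 1 (a): {s1}
  step 2 (a): {s2}
  P completes σ.
Run σ = ⟨aa⟩ on Q: start {t0}
  step 1 (a): {t1}
  step 2 (a): ∅  — Q cannot continue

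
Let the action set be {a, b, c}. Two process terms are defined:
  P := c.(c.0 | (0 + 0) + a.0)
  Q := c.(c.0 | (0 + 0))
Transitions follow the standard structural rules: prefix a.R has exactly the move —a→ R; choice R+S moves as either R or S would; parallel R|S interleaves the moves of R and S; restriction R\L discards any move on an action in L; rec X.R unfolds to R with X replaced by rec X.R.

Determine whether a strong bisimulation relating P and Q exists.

NO

Reachable graph of P (4 states):
  s0 = c.(c.0 | (0 + 0) + a.0) | =c=> s1
  s1 = c.0 | (0 + 0) + a.0 | =a=> s2, =c=> s3
  s2 = 0 | ·
  s3 = 0 | (0 + 0) | ·
Reachable graph of Q (3 states):
  t0 = c.(c.0 | (0 + 0)) | =c=> t1
  t1 = c.0 | (0 + 0) | =c=> t2
  t2 = 0 | (0 + 0) | ·
Coarsest stable partition (strong bisimilarity classes):
  B0 = {s0}
  B1 = {s1}
  B2 = {s2, s3, t2}
  B3 = {t0}
  B4 = {t1}
s0 ∈ B0, t0 ∈ B3 → different blocks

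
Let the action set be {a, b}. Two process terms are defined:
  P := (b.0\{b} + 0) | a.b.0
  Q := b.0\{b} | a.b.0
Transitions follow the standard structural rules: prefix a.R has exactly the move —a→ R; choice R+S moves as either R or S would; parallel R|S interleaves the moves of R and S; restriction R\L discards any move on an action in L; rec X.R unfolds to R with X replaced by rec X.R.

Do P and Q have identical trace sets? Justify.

P's transition system — 6 states:
  s0 = (b.0\{b} + 0) | a.b.0 ⊢ —a→ s1, —b→ s2
  s1 = (b.0\{b} + 0) | b.0 ⊢ —b→ s3, —b→ s4
  s2 = 0\{b} | a.b.0 ⊢ —a→ s4
  s3 = (b.0\{b} + 0) | 0 ⊢ —b→ s5
  s4 = 0\{b} | b.0 ⊢ —b→ s5
  s5 = 0\{b} | 0 ⊢ ·
Q's transition system — 6 states:
  t0 = b.0\{b} | a.b.0 ⊢ —a→ t1, —b→ t2
  t1 = b.0\{b} | b.0 ⊢ —b→ t3, —b→ t4
  t2 = 0\{b} | a.b.0 ⊢ —a→ t3
  t3 = 0\{b} | b.0 ⊢ —b→ t5
  t4 = b.0\{b} | 0 ⊢ —b→ t5
  t5 = 0\{b} | 0 ⊢ ·
Bisimilarity quotient blocks:
  B0 = {s0, t0}
  B1 = {s1, t1}
  B2 = {s3, s4, t3, t4}
  B3 = {s5, t5}
  B4 = {s2, t2}
s0 ∈ B0, t0 ∈ B0 → same block
Bisimilar ⇒ trace-equivalent.

trace-equivalent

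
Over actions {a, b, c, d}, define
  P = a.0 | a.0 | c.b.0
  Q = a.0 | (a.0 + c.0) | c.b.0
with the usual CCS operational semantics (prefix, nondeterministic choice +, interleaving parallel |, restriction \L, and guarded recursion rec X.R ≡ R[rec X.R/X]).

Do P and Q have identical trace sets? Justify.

trace-distinct — witness ⟨cc⟩

P's transition system — 12 states:
  p0 = a.0 | a.0 | c.b.0 has moves =a=> p1, =a=> p2, =c=> p3
  p1 = 0 | a.0 | c.b.0 has moves =a=> p4, =c=> p5
  p2 = a.0 | 0 | c.b.0 has moves =a=> p4, =c=> p6
  p3 = a.0 | a.0 | b.0 has moves =a=> p5, =a=> p6, =b=> p7
  p4 = 0 | 0 | c.b.0 has moves =c=> p8
  p5 = 0 | a.0 | b.0 has moves =a=> p8, =b=> p9
  p6 = a.0 | 0 | b.0 has moves =a=> p8, =b=> p10
  p7 = a.0 | a.0 | 0 has moves =a=> p10, =a=> p9
  p8 = 0 | 0 | b.0 has moves =b=> p11
  p9 = 0 | a.0 | 0 has moves =a=> p11
  p10 = a.0 | 0 | 0 has moves =a=> p11
  p11 = 0 | 0 | 0 has moves ·
Q's transition system — 12 states:
  q0 = a.0 | (a.0 + c.0) | c.b.0 has moves =a=> q1, =a=> q2, =c=> q2, =c=> q3
  q1 = 0 | (a.0 + c.0) | c.b.0 has moves =a=> q4, =c=> q4, =c=> q5
  q2 = a.0 | 0 | c.b.0 has moves =a=> q4, =c=> q6
  q3 = a.0 | (a.0 + c.0) | b.0 has moves =a=> q5, =a=> q6, =b=> q7, =c=> q6
  q4 = 0 | 0 | c.b.0 has moves =c=> q8
  q5 = 0 | (a.0 + c.0) | b.0 has moves =a=> q8, =b=> q9, =c=> q8
  q6 = a.0 | 0 | b.0 has moves =a=> q8, =b=> q10
  q7 = a.0 | (a.0 + c.0) | 0 has moves =a=> q10, =a=> q9, =c=> q10
  q8 = 0 | 0 | b.0 has moves =b=> q11
  q9 = 0 | (a.0 + c.0) | 0 has moves =a=> q11, =c=> q11
  q10 = a.0 | 0 | 0 has moves =a=> q11
  q11 = 0 | 0 | 0 has moves ·
Trace ⟨cc⟩ through Q, begin at {q0}:
  step 1 (c): {q2, q3}
  step 2 (c): {q6}
  ✓ Q
Trace ⟨cc⟩ through P, begin at {p0}:
  step 1 (c): {p3}
  step 2 (c): ∅  — P cannot continue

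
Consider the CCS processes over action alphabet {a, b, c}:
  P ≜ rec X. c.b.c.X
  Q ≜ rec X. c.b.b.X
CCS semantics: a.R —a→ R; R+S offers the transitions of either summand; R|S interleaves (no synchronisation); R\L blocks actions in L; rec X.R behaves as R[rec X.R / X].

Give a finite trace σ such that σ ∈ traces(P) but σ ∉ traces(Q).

cbc

LTS(P): 3 reachable states
  u0 = rec X. c.b.c.X ⊢ -c-> u1
  u1 = b.c.(rec X. c.b.c.X) ⊢ -b-> u2
  u2 = c.(rec X. c.b.c.X) ⊢ -c-> u0
LTS(Q): 3 reachable states
  v0 = rec X. c.b.b.X ⊢ -c-> v1
  v1 = b.b.(rec X. c.b.b.X) ⊢ -b-> v2
  v2 = b.(rec X. c.b.b.X) ⊢ -b-> v0
Trace ⟨cbc⟩ through P, begin at {u0}:
  [1] c ⇒ {u1}
  [2] b ⇒ {u2}
  [3] c ⇒ {u0}
  P completes σ.
Trace ⟨cbc⟩ through Q, begin at {v0}:
  [1] c ⇒ {v1}
  [2] b ⇒ {v2}
  [3] c ⇒ ∅ (Q stuck)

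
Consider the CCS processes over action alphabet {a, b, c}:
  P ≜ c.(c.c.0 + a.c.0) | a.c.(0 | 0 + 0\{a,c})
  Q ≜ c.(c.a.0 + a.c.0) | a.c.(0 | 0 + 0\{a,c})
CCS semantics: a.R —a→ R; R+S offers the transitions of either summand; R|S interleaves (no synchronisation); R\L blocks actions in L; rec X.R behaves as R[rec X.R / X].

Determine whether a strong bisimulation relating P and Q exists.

NO

P's transition system — 12 states:
  s0 = c.(c.c.0 + a.c.0) | a.c.(0 | 0 + 0\{a,c}) → =a=> s1, =c=> s2
  s1 = c.(c.c.0 + a.c.0) | c.(0 | 0 + 0\{a,c}) → =c=> s3, =c=> s4
  s2 = (c.c.0 + a.c.0) | a.c.(0 | 0 + 0\{a,c}) → =a=> s3, =a=> s5, =c=> s5
  s3 = (c.c.0 + a.c.0) | c.(0 | 0 + 0\{a,c}) → =a=> s6, =c=> s6, =c=> s7
  s4 = c.(c.c.0 + a.c.0) | (0 | 0 + 0\{a,c}) → =c=> s7
  s5 = c.0 | a.c.(0 | 0 + 0\{a,c}) → =a=> s6, =c=> s8
  s6 = c.0 | c.(0 | 0 + 0\{a,c}) → =c=> s10, =c=> s9
  s7 = (c.c.0 + a.c.0) | (0 | 0 + 0\{a,c}) → =a=> s10, =c=> s10
  s8 = 0 | a.c.(0 | 0 + 0\{a,c}) → =a=> s9
  s9 = 0 | c.(0 | 0 + 0\{a,c}) → =c=> s11
  s10 = c.0 | (0 | 0 + 0\{a,c}) → =c=> s11
  s11 = 0 | (0 | 0 + 0\{a,c}) → (no moves)
Q's transition system — 15 states:
  t0 = c.(c.a.0 + a.c.0) | a.c.(0 | 0 + 0\{a,c}) → =a=> t1, =c=> t2
  t1 = c.(c.a.0 + a.c.0) | c.(0 | 0 + 0\{a,c}) → =c=> t3, =c=> t4
  t2 = (c.a.0 + a.c.0) | a.c.(0 | 0 + 0\{a,c}) → =a=> t3, =a=> t5, =c=> t6
  t3 = (c.a.0 + a.c.0) | c.(0 | 0 + 0\{a,c}) → =a=> t7, =c=> t8, =c=> t9
  t4 = c.(c.a.0 + a.c.0) | (0 | 0 + 0\{a,c}) → =c=> t8
  t5 = c.0 | a.c.(0 | 0 + 0\{a,c}) → =a=> t7, =c=> t10
  t6 = a.0 | a.c.(0 | 0 + 0\{a,c}) → =a=> t10, =a=> t9
  t7 = c.0 | c.(0 | 0 + 0\{a,c}) → =c=> t11, =c=> t12
  t8 = (c.a.0 + a.c.0) | (0 | 0 + 0\{a,c}) → =a=> t12, =c=> t13
  t9 = a.0 | c.(0 | 0 + 0\{a,c}) → =a=> t11, =c=> t13
  t10 = 0 | a.c.(0 | 0 + 0\{a,c}) → =a=> t11
  t11 = 0 | c.(0 | 0 + 0\{a,c}) → =c=> t14
  t12 = c.0 | (0 | 0 + 0\{a,c}) → =c=> t14
  t13 = a.0 | (0 | 0 + 0\{a,c}) → =a=> t14
  t14 = 0 | (0 | 0 + 0\{a,c}) → (no moves)
Partition-refinement fixed point:
  B0 = {s0}
  B1 = {s1}
  B2 = {s3}
  B3 = {s6, t7}
  B4 = {s10, s9, t11, t12}
  B5 = {s11, t14}
  B6 = {s7}
  B7 = {s4}
  B8 = {s2}
  B9 = {s5, t5}
  B10 = {s8, t10}
  B11 = {t0}
  B12 = {t1}
  B13 = {t3}
  B14 = {t8, t9}
  B15 = {t13}
  B16 = {t4}
  B17 = {t2}
  B18 = {t6}
s0 ∈ B0, t0 ∈ B11 → different blocks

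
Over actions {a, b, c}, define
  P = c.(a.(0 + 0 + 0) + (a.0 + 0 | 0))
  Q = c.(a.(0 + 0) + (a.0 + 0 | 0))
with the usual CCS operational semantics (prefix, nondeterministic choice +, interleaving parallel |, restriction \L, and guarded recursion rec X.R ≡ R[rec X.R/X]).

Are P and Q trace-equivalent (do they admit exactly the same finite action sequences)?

LTS(P): 4 reachable states
  m0 = c.(a.(0 + 0 + 0) + (a.0 + 0 | 0)) → --c--▸ m1
  m1 = a.(0 + 0 + 0) + (a.0 + 0 | 0) → --a--▸ m2, --a--▸ m3
  m2 = 0 → stopped
  m3 = 0 + 0 + 0 → stopped
LTS(Q): 4 reachable states
  n0 = c.(a.(0 + 0) + (a.0 + 0 | 0)) → --c--▸ n1
  n1 = a.(0 + 0) + (a.0 + 0 | 0) → --a--▸ n2, --a--▸ n3
  n2 = 0 → stopped
  n3 = 0 + 0 → stopped
Bisimilarity quotient blocks:
  B0 = {m0, n0}
  B1 = {m1, n1}
  B2 = {m2, m3, n2, n3}
m0 ∈ B0, n0 ∈ B0 → same block
Bisimilar ⇒ trace-equivalent.

traces(P) = traces(Q)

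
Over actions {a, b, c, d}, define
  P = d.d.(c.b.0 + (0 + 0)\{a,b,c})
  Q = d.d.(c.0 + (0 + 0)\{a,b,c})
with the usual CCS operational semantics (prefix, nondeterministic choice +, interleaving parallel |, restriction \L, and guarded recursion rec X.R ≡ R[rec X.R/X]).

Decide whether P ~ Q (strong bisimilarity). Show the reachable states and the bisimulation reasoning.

not bisimilar

P's transition system — 5 states:
  p0 = d.d.(c.b.0 + (0 + 0)\{a,b,c}) → ··d··> p1
  p1 = d.(c.b.0 + (0 + 0)\{a,b,c}) → ··d··> p2
  p2 = c.b.0 + (0 + 0)\{a,b,c} → ··c··> p3
  p3 = b.0 → ··b··> p4
  p4 = 0 → ∅
Q's transition system — 4 states:
  q0 = d.d.(c.0 + (0 + 0)\{a,b,c}) → ··d··> q1
  q1 = d.(c.0 + (0 + 0)\{a,b,c}) → ··d··> q2
  q2 = c.0 + (0 + 0)\{a,b,c} → ··c··> q3
  q3 = 0 → ∅
Bisimilarity quotient blocks:
  B0 = {p0}
  B1 = {p1}
  B2 = {p2}
  B3 = {p3}
  B4 = {p4, q3}
  B5 = {q0}
  B6 = {q1}
  B7 = {q2}
p0 ∈ B0, q0 ∈ B5 → different blocks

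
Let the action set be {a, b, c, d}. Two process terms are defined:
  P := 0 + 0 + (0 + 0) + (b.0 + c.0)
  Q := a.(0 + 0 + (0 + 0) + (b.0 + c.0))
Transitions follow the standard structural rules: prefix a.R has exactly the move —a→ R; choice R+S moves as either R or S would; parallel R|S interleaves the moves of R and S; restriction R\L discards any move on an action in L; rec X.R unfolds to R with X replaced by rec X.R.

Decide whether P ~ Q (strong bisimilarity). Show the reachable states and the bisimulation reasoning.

LTS(P): 2 reachable states
  s0 = 0 + 0 + (0 + 0) + (b.0 + c.0) | =b=> s1, =c=> s1
  s1 = 0 | ∅
LTS(Q): 3 reachable states
  t0 = a.(0 + 0 + (0 + 0) + (b.0 + c.0)) | =a=> t1
  t1 = 0 + 0 + (0 + 0) + (b.0 + c.0) | =b=> t2, =c=> t2
  t2 = 0 | ∅
Partition-refinement fixed point:
  B0 = {s0, t1}
  B1 = {s1, t2}
  B2 = {t0}
s0 ∈ B0, t0 ∈ B2 → different blocks

NO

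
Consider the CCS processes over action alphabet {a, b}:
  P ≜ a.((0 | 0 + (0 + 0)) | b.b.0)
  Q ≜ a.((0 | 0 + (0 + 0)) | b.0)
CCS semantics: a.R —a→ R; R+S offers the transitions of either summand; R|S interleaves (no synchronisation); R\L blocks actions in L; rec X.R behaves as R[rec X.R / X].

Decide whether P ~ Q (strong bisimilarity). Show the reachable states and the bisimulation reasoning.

Reachable graph of P (4 states):
  s0 = a.((0 | 0 + (0 + 0)) | b.b.0) ⊢ ··a··> s1
  s1 = (0 | 0 + (0 + 0)) | b.b.0 ⊢ ··b··> s2
  s2 = (0 | 0 + (0 + 0)) | b.0 ⊢ ··b··> s3
  s3 = (0 | 0 + (0 + 0)) | 0 ⊢ deadlocked
Reachable graph of Q (3 states):
  t0 = a.((0 | 0 + (0 + 0)) | b.0) ⊢ ··a··> t1
  t1 = (0 | 0 + (0 + 0)) | b.0 ⊢ ··b··> t2
  t2 = (0 | 0 + (0 + 0)) | 0 ⊢ deadlocked
Coarsest stable partition (strong bisimilarity classes):
  B0 = {s0}
  B1 = {s1}
  B2 = {s2, t1}
  B3 = {s3, t2}
  B4 = {t0}
s0 ∈ B0, t0 ∈ B4 → different blocks

NO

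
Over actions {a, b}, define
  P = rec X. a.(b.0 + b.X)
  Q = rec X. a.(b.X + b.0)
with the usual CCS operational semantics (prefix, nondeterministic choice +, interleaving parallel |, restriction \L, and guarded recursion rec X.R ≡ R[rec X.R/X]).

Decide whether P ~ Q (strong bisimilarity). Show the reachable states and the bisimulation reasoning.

P ~ Q

LTS(P): 3 reachable states
  p0 = rec X. a.(b.0 + b.X) :: -a-> p1
  p1 = b.0 + b.(rec X. a.(b.0 + b.X)) :: -b-> p0, -b-> p2
  p2 = 0 :: ∅
LTS(Q): 3 reachable states
  q0 = rec X. a.(b.X + b.0) :: -a-> q1
  q1 = b.(rec X. a.(b.X + b.0)) + b.0 :: -b-> q0, -b-> q2
  q2 = 0 :: ∅
Bisimilarity quotient blocks:
  B0 = {p0, q0}
  B1 = {p1, q1}
  B2 = {p2, q2}
p0 ∈ B0, q0 ∈ B0 → same block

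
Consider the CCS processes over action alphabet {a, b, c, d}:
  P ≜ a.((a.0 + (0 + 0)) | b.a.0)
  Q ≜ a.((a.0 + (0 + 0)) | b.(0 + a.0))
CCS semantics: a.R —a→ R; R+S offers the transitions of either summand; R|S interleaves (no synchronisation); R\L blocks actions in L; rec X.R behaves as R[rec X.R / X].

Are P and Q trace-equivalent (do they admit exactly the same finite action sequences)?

Reachable graph of P (7 states):
  m0 = a.((a.0 + (0 + 0)) | b.a.0) | --a--▸ m1
  m1 = (a.0 + (0 + 0)) | b.a.0 | --a--▸ m2, --b--▸ m3
  m2 = 0 | b.a.0 | --b--▸ m4
  m3 = (a.0 + (0 + 0)) | a.0 | --a--▸ m4, --a--▸ m5
  m4 = 0 | a.0 | --a--▸ m6
  m5 = (a.0 + (0 + 0)) | 0 | --a--▸ m6
  m6 = 0 | 0 | ∅
Reachable graph of Q (7 states):
  n0 = a.((a.0 + (0 + 0)) | b.(0 + a.0)) | --a--▸ n1
  n1 = (a.0 + (0 + 0)) | b.(0 + a.0) | --a--▸ n2, --b--▸ n3
  n2 = 0 | b.(0 + a.0) | --b--▸ n4
  n3 = (a.0 + (0 + 0)) | (0 + a.0) | --a--▸ n4, --a--▸ n5
  n4 = 0 | (0 + a.0) | --a--▸ n6
  n5 = (a.0 + (0 + 0)) | 0 | --a--▸ n6
  n6 = 0 | 0 | ∅
Coarsest stable partition (strong bisimilarity classes):
  B0 = {m0, n0}
  B1 = {m1, n1}
  B2 = {m2, n2}
  B3 = {m4, m5, n4, n5}
  B4 = {m6, n6}
  B5 = {m3, n3}
m0 ∈ B0, n0 ∈ B0 → same block
Bisimilar ⇒ trace-equivalent.

traces(P) = traces(Q)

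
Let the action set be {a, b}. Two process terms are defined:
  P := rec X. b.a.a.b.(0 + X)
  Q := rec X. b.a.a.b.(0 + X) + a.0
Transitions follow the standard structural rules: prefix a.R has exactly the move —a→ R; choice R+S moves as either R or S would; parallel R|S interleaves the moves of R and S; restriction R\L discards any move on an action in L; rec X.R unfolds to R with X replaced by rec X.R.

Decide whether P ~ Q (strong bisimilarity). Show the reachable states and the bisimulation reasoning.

P ≁ Q

Reachable graph of P (5 states):
  p0 = rec X. b.a.a.b.(0 + X) ⊢ =b=> p1
  p1 = a.a.b.(0 + (rec X. b.a.a.b.(0 + X))) ⊢ =a=> p2
  p2 = a.b.(0 + (rec X. b.a.a.b.(0 + X))) ⊢ =a=> p3
  p3 = b.(0 + (rec X. b.a.a.b.(0 + X))) ⊢ =b=> p4
  p4 = 0 + (rec X. b.a.a.b.(0 + X)) ⊢ =b=> p1
Reachable graph of Q (6 states):
  q0 = rec X. b.a.a.b.(0 + X) + a.0 ⊢ =a=> q1, =b=> q2
  q1 = 0 ⊢ ∅
  q2 = a.a.b.(0 + (rec X. b.a.a.b.(0 + X) + a.0)) ⊢ =a=> q3
  q3 = a.b.(0 + (rec X. b.a.a.b.(0 + X) + a.0)) ⊢ =a=> q4
  q4 = b.(0 + (rec X. b.a.a.b.(0 + X) + a.0)) ⊢ =b=> q5
  q5 = 0 + (rec X. b.a.a.b.(0 + X) + a.0) ⊢ =a=> q1, =b=> q2
Partition-refinement fixed point:
  B0 = {p0, p4}
  B1 = {p1}
  B2 = {p2}
  B3 = {p3}
  B4 = {q0, q5}
  B5 = {q1}
  B6 = {q2}
  B7 = {q3}
  B8 = {q4}
p0 ∈ B0, q0 ∈ B4 → different blocks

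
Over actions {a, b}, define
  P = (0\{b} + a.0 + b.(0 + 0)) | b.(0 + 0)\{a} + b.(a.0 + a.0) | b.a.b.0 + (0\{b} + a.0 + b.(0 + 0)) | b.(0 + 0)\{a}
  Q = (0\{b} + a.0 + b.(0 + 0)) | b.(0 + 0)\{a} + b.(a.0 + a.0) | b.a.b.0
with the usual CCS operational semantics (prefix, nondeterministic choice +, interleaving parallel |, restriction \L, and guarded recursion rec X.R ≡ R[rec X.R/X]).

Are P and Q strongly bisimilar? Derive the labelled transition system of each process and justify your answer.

bisimilar

P's transition system — 17 states:
  m0 = (0\{b} + a.0 + b.(0 + 0)) | b.(0 + 0)\{a} + b.(a.0 + a.0) | b.a.b.0 + (0\{b} + a.0 + b.(0 + 0)) | b.(0 + 0)\{a} ⊢ -a-> m1, -b-> m2, -b-> m3, -b-> m4, -b-> m5
  m1 = 0 | b.(0 + 0)\{a} ⊢ -b-> m6
  m2 = (0 + 0) | b.(0 + 0)\{a} ⊢ -b-> m7
  m3 = (0\{b} + a.0 + b.(0 + 0)) | (0 + 0)\{a} ⊢ -a-> m6, -b-> m7
  m4 = (a.0 + a.0) | b.a.b.0 ⊢ -a-> m8, -b-> m9
  m5 = b.(a.0 + a.0) | a.b.0 ⊢ -a-> m10, -b-> m9
  m6 = 0 | (0 + 0)\{a} ⊢ (no moves)
  m7 = (0 + 0) | (0 + 0)\{a} ⊢ (no moves)
  m8 = 0 | b.a.b.0 ⊢ -b-> m11
  m9 = (a.0 + a.0) | a.b.0 ⊢ -a-> m11, -a-> m12
  m10 = b.(a.0 + a.0) | b.0 ⊢ -b-> m12, -b-> m13
  m11 = 0 | a.b.0 ⊢ -a-> m14
  m12 = (a.0 + a.0) | b.0 ⊢ -a-> m14, -b-> m15
  m13 = b.(a.0 + a.0) | 0 ⊢ -b-> m15
  m14 = 0 | b.0 ⊢ -b-> m16
  m15 = (a.0 + a.0) | 0 ⊢ -a-> m16
  m16 = 0 | 0 ⊢ (no moves)
Q's transition system — 17 states:
  n0 = (0\{b} + a.0 + b.(0 + 0)) | b.(0 + 0)\{a} + b.(a.0 + a.0) | b.a.b.0 ⊢ -a-> n1, -b-> n2, -b-> n3, -b-> n4, -b-> n5
  n1 = 0 | b.(0 + 0)\{a} ⊢ -b-> n6
  n2 = (0 + 0) | b.(0 + 0)\{a} ⊢ -b-> n7
  n3 = (0\{b} + a.0 + b.(0 + 0)) | (0 + 0)\{a} ⊢ -a-> n6, -b-> n7
  n4 = (a.0 + a.0) | b.a.b.0 ⊢ -a-> n8, -b-> n9
  n5 = b.(a.0 + a.0) | a.b.0 ⊢ -a-> n10, -b-> n9
  n6 = 0 | (0 + 0)\{a} ⊢ (no moves)
  n7 = (0 + 0) | (0 + 0)\{a} ⊢ (no moves)
  n8 = 0 | b.a.b.0 ⊢ -b-> n11
  n9 = (a.0 + a.0) | a.b.0 ⊢ -a-> n11, -a-> n12
  n10 = b.(a.0 + a.0) | b.0 ⊢ -b-> n12, -b-> n13
  n11 = 0 | a.b.0 ⊢ -a-> n14
  n12 = (a.0 + a.0) | b.0 ⊢ -a-> n14, -b-> n15
  n13 = b.(a.0 + a.0) | 0 ⊢ -b-> n15
  n14 = 0 | b.0 ⊢ -b-> n16
  n15 = (a.0 + a.0) | 0 ⊢ -a-> n16
  n16 = 0 | 0 ⊢ (no moves)
Partition-refinement fixed point:
  B0 = {m0, n0}
  B1 = {m3, n3}
  B2 = {m16, m6, m7, n16, n6, n7}
  B3 = {m1, m14, m2, n1, n14, n2}
  B4 = {m4, n4}
  B5 = {m8, n8}
  B6 = {m11, n11}
  B7 = {m9, n9}
  B8 = {m12, n12}
  B9 = {m15, n15}
  B10 = {m5, n5}
  B11 = {m10, n10}
  B12 = {m13, n13}
m0 ∈ B0, n0 ∈ B0 → same block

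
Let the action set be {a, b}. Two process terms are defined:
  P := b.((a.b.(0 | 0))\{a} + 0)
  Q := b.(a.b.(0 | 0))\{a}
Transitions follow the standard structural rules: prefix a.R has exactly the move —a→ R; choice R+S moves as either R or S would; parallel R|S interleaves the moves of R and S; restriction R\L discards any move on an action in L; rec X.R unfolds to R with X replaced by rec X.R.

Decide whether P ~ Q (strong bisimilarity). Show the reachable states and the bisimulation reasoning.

Reachable graph of P (2 states):
  m0 = b.((a.b.(0 | 0))\{a} + 0) :: --b--▸ m1
  m1 = (a.b.(0 | 0))\{a} + 0 :: stopped
Reachable graph of Q (2 states):
  n0 = b.(a.b.(0 | 0))\{a} :: --b--▸ n1
  n1 = (a.b.(0 | 0))\{a} :: stopped
Partition-refinement fixed point:
  B0 = {m0, n0}
  B1 = {m1, n1}
m0 ∈ B0, n0 ∈ B0 → same block

YES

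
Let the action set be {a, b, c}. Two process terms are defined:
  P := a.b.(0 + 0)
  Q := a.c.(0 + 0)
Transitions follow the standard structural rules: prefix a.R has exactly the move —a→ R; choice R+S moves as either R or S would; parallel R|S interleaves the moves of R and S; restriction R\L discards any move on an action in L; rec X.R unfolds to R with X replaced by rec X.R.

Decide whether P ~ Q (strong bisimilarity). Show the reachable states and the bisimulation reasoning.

P's transition system — 3 states:
  m0 = a.b.(0 + 0) → ··a··> m1
  m1 = b.(0 + 0) → ··b··> m2
  m2 = 0 + 0 → deadlocked
Q's transition system — 3 states:
  n0 = a.c.(0 + 0) → ··a··> n1
  n1 = c.(0 + 0) → ··c··> n2
  n2 = 0 + 0 → deadlocked
Bisimilarity quotient blocks:
  B0 = {m0}
  B1 = {m1}
  B2 = {m2, n2}
  B3 = {n0}
  B4 = {n1}
m0 ∈ B0, n0 ∈ B3 → different blocks

P ≁ Q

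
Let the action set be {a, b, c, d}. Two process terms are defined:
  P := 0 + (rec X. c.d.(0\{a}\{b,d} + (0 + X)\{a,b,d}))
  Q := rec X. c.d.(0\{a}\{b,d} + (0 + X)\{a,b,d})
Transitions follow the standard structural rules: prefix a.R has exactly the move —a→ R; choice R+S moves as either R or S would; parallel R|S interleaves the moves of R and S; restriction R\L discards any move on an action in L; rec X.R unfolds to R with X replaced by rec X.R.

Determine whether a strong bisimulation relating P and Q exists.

Reachable graph of P (4 states):
  p0 = 0 + (rec X. c.d.(0\{a}\{b,d} + (0 + X)\{a,b,d})) → -c-> p1
  p1 = d.(0\{a}\{b,d} + (0 + (rec X. c.d.(0\{a}\{b,d} + (0 + X)\{a,b,d})))\{a,b,d}) → -d-> p2
  p2 = 0\{a}\{b,d} + (0 + (rec X. c.d.(0\{a}\{b,d} + (0 + X)\{a,b,d})))\{a,b,d} → -c-> p3
  p3 = (d.(0\{a}\{b,d} + (0 + (rec X. c.d.(0\{a}\{b,d} + (0 + X)\{a,b,d})))\{a,b,d}))\{a,b,d} → ·
Reachable graph of Q (4 states):
  q0 = rec X. c.d.(0\{a}\{b,d} + (0 + X)\{a,b,d}) → -c-> q1
  q1 = d.(0\{a}\{b,d} + (0 + (rec X. c.d.(0\{a}\{b,d} + (0 + X)\{a,b,d})))\{a,b,d}) → -d-> q2
  q2 = 0\{a}\{b,d} + (0 + (rec X. c.d.(0\{a}\{b,d} + (0 + X)\{a,b,d})))\{a,b,d} → -c-> q3
  q3 = (d.(0\{a}\{b,d} + (0 + (rec X. c.d.(0\{a}\{b,d} + (0 + X)\{a,b,d})))\{a,b,d}))\{a,b,d} → ·
Partition-refinement fixed point:
  B0 = {p0, q0}
  B1 = {p1, q1}
  B2 = {p2, q2}
  B3 = {p3, q3}
p0 ∈ B0, q0 ∈ B0 → same block

bisimilar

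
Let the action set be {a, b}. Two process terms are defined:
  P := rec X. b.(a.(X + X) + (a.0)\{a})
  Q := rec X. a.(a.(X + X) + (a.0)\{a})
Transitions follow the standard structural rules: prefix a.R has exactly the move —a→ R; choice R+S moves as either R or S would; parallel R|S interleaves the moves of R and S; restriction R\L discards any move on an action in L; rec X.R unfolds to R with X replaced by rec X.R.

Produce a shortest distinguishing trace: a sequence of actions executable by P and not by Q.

LTS(P): 3 reachable states
  u0 = rec X. b.(a.(X + X) + (a.0)\{a}) → ··b··> u1
  u1 = a.((rec X. b.(a.(X + X) + (a.0)\{a})) + (rec X. b.(a.(X + X) + (a.0)\{a}))) + (a.0)\{a} → ··a··> u2
  u2 = (rec X. b.(a.(X + X) + (a.0)\{a})) + (rec X. b.(a.(X + X) + (a.0)\{a})) → ··b··> u1
LTS(Q): 3 reachable states
  v0 = rec X. a.(a.(X + X) + (a.0)\{a}) → ··a··> v1
  v1 = a.((rec X. a.(a.(X + X) + (a.0)\{a})) + (rec X. a.(a.(X + X) + (a.0)\{a}))) + (a.0)\{a} → ··a··> v2
  v2 = (rec X. a.(a.(X + X) + (a.0)\{a})) + (rec X. a.(a.(X + X) + (a.0)\{a})) → ··a··> v1
Run σ = ⟨b⟩ on P: start {u0}
  after b @ step 1: {u1}
  P completes σ.
Run σ = ⟨b⟩ on Q: start {v0}
  after b @ step 1: ∅  — Q cannot continue

b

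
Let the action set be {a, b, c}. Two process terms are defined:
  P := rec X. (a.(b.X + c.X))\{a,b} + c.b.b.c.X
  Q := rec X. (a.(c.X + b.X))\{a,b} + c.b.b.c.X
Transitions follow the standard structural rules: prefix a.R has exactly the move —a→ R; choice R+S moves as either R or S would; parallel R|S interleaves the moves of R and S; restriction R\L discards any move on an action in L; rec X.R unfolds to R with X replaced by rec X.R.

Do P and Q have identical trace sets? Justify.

YES

LTS(P): 4 reachable states
  p0 = rec X. (a.(b.X + c.X))\{a,b} + c.b.b.c.X → =c=> p1
  p1 = b.b.c.(rec X. (a.(b.X + c.X))\{a,b} + c.b.b.c.X) → =b=> p2
  p2 = b.c.(rec X. (a.(b.X + c.X))\{a,b} + c.b.b.c.X) → =b=> p3
  p3 = c.(rec X. (a.(b.X + c.X))\{a,b} + c.b.b.c.X) → =c=> p0
LTS(Q): 4 reachable states
  q0 = rec X. (a.(c.X + b.X))\{a,b} + c.b.b.c.X → =c=> q1
  q1 = b.b.c.(rec X. (a.(c.X + b.X))\{a,b} + c.b.b.c.X) → =b=> q2
  q2 = b.c.(rec X. (a.(c.X + b.X))\{a,b} + c.b.b.c.X) → =b=> q3
  q3 = c.(rec X. (a.(c.X + b.X))\{a,b} + c.b.b.c.X) → =c=> q0
Bisimilarity quotient blocks:
  B0 = {p0, q0}
  B1 = {p1, q1}
  B2 = {p2, q2}
  B3 = {p3, q3}
p0 ∈ B0, q0 ∈ B0 → same block
Bisimilar ⇒ trace-equivalent.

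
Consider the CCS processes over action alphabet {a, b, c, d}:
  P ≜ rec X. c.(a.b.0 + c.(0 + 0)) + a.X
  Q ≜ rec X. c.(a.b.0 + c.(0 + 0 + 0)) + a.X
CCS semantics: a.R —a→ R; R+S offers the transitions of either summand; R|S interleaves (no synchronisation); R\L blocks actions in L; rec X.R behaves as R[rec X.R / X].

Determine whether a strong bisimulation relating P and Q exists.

P's transition system — 5 states:
  p0 = rec X. c.(a.b.0 + c.(0 + 0)) + a.X ⊢ —a→ p0, —c→ p1
  p1 = a.b.0 + c.(0 + 0) ⊢ —a→ p2, —c→ p3
  p2 = b.0 ⊢ —b→ p4
  p3 = 0 + 0 ⊢ ·
  p4 = 0 ⊢ ·
Q's transition system — 5 states:
  q0 = rec X. c.(a.b.0 + c.(0 + 0 + 0)) + a.X ⊢ —a→ q0, —c→ q1
  q1 = a.b.0 + c.(0 + 0 + 0) ⊢ —a→ q2, —c→ q3
  q2 = b.0 ⊢ —b→ q4
  q3 = 0 + 0 + 0 ⊢ ·
  q4 = 0 ⊢ ·
Bisimilarity quotient blocks:
  B0 = {p0, q0}
  B1 = {p1, q1}
  B2 = {p2, q2}
  B3 = {p3, p4, q3, q4}
p0 ∈ B0, q0 ∈ B0 → same block

P ~ Q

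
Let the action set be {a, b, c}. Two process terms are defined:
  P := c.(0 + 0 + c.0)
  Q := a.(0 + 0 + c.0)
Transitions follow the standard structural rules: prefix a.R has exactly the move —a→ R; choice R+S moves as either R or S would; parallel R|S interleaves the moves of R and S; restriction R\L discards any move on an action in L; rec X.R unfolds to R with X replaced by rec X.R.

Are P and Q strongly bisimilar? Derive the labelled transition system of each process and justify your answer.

P ≁ Q

LTS(P): 3 reachable states
  s0 = c.(0 + 0 + c.0) ⊢ —c→ s1
  s1 = 0 + 0 + c.0 ⊢ —c→ s2
  s2 = 0 ⊢ deadlocked
LTS(Q): 3 reachable states
  t0 = a.(0 + 0 + c.0) ⊢ —a→ t1
  t1 = 0 + 0 + c.0 ⊢ —c→ t2
  t2 = 0 ⊢ deadlocked
Bisimilarity quotient blocks:
  B0 = {s0}
  B1 = {s1, t1}
  B2 = {s2, t2}
  B3 = {t0}
s0 ∈ B0, t0 ∈ B3 → different blocks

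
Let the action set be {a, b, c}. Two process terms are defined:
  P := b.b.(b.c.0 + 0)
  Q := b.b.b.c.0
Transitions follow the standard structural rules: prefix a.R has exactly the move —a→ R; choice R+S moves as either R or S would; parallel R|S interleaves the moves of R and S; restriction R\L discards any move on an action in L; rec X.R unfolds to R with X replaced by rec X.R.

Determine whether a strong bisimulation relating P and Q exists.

bisimilar

LTS(P): 5 reachable states
  p0 = b.b.(b.c.0 + 0) → —b→ p1
  p1 = b.(b.c.0 + 0) → —b→ p2
  p2 = b.c.0 + 0 → —b→ p3
  p3 = c.0 → —c→ p4
  p4 = 0 → ·
LTS(Q): 5 reachable states
  q0 = b.b.b.c.0 → —b→ q1
  q1 = b.b.c.0 → —b→ q2
  q2 = b.c.0 → —b→ q3
  q3 = c.0 → —c→ q4
  q4 = 0 → ·
Partition-refinement fixed point:
  B0 = {p0, q0}
  B1 = {p1, q1}
  B2 = {p2, q2}
  B3 = {p3, q3}
  B4 = {p4, q4}
p0 ∈ B0, q0 ∈ B0 → same block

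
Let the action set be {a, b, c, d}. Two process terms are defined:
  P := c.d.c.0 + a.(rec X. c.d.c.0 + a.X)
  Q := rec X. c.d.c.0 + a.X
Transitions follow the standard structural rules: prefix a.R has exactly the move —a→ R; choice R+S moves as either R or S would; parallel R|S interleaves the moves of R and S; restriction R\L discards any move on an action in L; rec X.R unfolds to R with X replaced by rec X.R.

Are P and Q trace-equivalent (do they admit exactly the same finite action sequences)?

P's transition system — 5 states:
  s0 = c.d.c.0 + a.(rec X. c.d.c.0 + a.X) :: =a=> s1, =c=> s2
  s1 = rec X. c.d.c.0 + a.X :: =a=> s1, =c=> s2
  s2 = d.c.0 :: =d=> s3
  s3 = c.0 :: =c=> s4
  s4 = 0 :: ∅
Q's transition system — 4 states:
  t0 = rec X. c.d.c.0 + a.X :: =a=> t0, =c=> t1
  t1 = d.c.0 :: =d=> t2
  t2 = c.0 :: =c=> t3
  t3 = 0 :: ∅
Partition-refinement fixed point:
  B0 = {s0, s1, t0}
  B1 = {s2, t1}
  B2 = {s3, t2}
  B3 = {s4, t3}
s0 ∈ B0, t0 ∈ B0 → same block
Bisimilar ⇒ trace-equivalent.

trace-equivalent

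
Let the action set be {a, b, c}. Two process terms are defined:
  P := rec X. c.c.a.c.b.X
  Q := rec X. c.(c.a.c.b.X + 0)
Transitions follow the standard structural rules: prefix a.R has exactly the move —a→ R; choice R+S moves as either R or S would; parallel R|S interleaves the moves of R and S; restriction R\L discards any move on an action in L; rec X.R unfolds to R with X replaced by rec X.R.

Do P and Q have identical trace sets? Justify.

YES

LTS(P): 5 reachable states
  m0 = rec X. c.c.a.c.b.X ⊢ --c--▸ m1
  m1 = c.a.c.b.(rec X. c.c.a.c.b.X) ⊢ --c--▸ m2
  m2 = a.c.b.(rec X. c.c.a.c.b.X) ⊢ --a--▸ m3
  m3 = c.b.(rec X. c.c.a.c.b.X) ⊢ --c--▸ m4
  m4 = b.(rec X. c.c.a.c.b.X) ⊢ --b--▸ m0
LTS(Q): 5 reachable states
  n0 = rec X. c.(c.a.c.b.X + 0) ⊢ --c--▸ n1
  n1 = c.a.c.b.(rec X. c.(c.a.c.b.X + 0)) + 0 ⊢ --c--▸ n2
  n2 = a.c.b.(rec X. c.(c.a.c.b.X + 0)) ⊢ --a--▸ n3
  n3 = c.b.(rec X. c.(c.a.c.b.X + 0)) ⊢ --c--▸ n4
  n4 = b.(rec X. c.(c.a.c.b.X + 0)) ⊢ --b--▸ n0
Bisimilarity quotient blocks:
  B0 = {m0, n0}
  B1 = {m1, n1}
  B2 = {m2, n2}
  B3 = {m3, n3}
  B4 = {m4, n4}
m0 ∈ B0, n0 ∈ B0 → same block
Bisimilar ⇒ trace-equivalent.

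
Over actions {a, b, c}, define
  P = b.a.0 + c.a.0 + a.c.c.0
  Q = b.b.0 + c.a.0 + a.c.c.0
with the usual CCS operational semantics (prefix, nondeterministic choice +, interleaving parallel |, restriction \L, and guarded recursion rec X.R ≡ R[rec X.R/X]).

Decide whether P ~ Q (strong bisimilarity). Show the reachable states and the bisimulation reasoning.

P ≁ Q

P's transition system — 5 states:
  s0 = b.a.0 + c.a.0 + a.c.c.0 :: =a=> s1, =b=> s2, =c=> s2
  s1 = c.c.0 :: =c=> s3
  s2 = a.0 :: =a=> s4
  s3 = c.0 :: =c=> s4
  s4 = 0 :: ·
Q's transition system — 6 states:
  t0 = b.b.0 + c.a.0 + a.c.c.0 :: =a=> t1, =b=> t2, =c=> t3
  t1 = c.c.0 :: =c=> t4
  t2 = b.0 :: =b=> t5
  t3 = a.0 :: =a=> t5
  t4 = c.0 :: =c=> t5
  t5 = 0 :: ·
Coarsest stable partition (strong bisimilarity classes):
  B0 = {s0}
  B1 = {s2, t3}
  B2 = {s4, t5}
  B3 = {s1, t1}
  B4 = {s3, t4}
  B5 = {t0}
  B6 = {t2}
s0 ∈ B0, t0 ∈ B5 → different blocks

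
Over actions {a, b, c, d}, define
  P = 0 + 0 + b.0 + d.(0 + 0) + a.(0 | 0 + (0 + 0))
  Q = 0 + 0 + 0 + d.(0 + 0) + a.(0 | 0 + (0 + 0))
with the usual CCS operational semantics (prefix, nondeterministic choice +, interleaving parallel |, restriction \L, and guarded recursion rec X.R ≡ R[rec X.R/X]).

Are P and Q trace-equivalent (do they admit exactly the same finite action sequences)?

Reachable graph of P (4 states):
  m0 = 0 + 0 + b.0 + d.(0 + 0) + a.(0 | 0 + (0 + 0)) has moves -a-> m1, -b-> m2, -d-> m3
  m1 = 0 | 0 + (0 + 0) has moves ∅
  m2 = 0 has moves ∅
  m3 = 0 + 0 has moves ∅
Reachable graph of Q (3 states):
  n0 = 0 + 0 + 0 + d.(0 + 0) + a.(0 | 0 + (0 + 0)) has moves -a-> n1, -d-> n2
  n1 = 0 | 0 + (0 + 0) has moves ∅
  n2 = 0 + 0 has moves ∅
Run σ = ⟨b⟩ on P: start {m0}
  step 1 (b): {m2}
  P completes σ.
Run σ = ⟨b⟩ on Q: start {n0}
  step 1 (b): no successor for Q

traces(P) ≠ traces(Q) — witness ⟨b⟩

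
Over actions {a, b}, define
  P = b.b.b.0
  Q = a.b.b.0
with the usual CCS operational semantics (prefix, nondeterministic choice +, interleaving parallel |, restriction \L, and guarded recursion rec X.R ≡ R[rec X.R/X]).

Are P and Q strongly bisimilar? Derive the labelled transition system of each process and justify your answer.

not bisimilar

P's transition system — 4 states:
  p0 = b.b.b.0 :: ··b··> p1
  p1 = b.b.0 :: ··b··> p2
  p2 = b.0 :: ··b··> p3
  p3 = 0 :: ∅
Q's transition system — 4 states:
  q0 = a.b.b.0 :: ··a··> q1
  q1 = b.b.0 :: ··b··> q2
  q2 = b.0 :: ··b··> q3
  q3 = 0 :: ∅
Bisimilarity quotient blocks:
  B0 = {p0}
  B1 = {p1, q1}
  B2 = {p2, q2}
  B3 = {p3, q3}
  B4 = {q0}
p0 ∈ B0, q0 ∈ B4 → different blocks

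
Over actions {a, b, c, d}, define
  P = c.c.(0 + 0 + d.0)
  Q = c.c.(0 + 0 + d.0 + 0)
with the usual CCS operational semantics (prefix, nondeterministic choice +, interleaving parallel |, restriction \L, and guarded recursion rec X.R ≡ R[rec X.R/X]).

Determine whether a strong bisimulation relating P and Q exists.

LTS(P): 4 reachable states
  s0 = c.c.(0 + 0 + d.0) :: ··c··> s1
  s1 = c.(0 + 0 + d.0) :: ··c··> s2
  s2 = 0 + 0 + d.0 :: ··d··> s3
  s3 = 0 :: (no moves)
LTS(Q): 4 reachable states
  t0 = c.c.(0 + 0 + d.0 + 0) :: ··c··> t1
  t1 = c.(0 + 0 + d.0 + 0) :: ··c··> t2
  t2 = 0 + 0 + d.0 + 0 :: ··d··> t3
  t3 = 0 :: (no moves)
Bisimilarity quotient blocks:
  B0 = {s0, t0}
  B1 = {s1, t1}
  B2 = {s2, t2}
  B3 = {s3, t3}
s0 ∈ B0, t0 ∈ B0 → same block

P ~ Q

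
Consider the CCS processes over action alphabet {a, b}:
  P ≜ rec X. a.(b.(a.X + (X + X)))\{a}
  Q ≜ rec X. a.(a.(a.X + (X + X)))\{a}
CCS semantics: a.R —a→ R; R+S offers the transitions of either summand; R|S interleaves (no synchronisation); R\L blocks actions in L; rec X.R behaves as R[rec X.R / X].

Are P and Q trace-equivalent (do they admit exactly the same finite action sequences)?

LTS(P): 3 reachable states
  p0 = rec X. a.(b.(a.X + (X + X)))\{a} → ··a··> p1
  p1 = (b.(a.(rec X. a.(b.(a.X + (X + X)))\{a}) + ((rec X. a.(b.(a.X + (X + X)))\{a}) + (rec X. a.(b.(a.X + (X + X)))\{a}))))\{a} → ··b··> p2
  p2 = (a.(rec X. a.(b.(a.X + (X + X)))\{a}) + ((rec X. a.(b.(a.X + (X + X)))\{a}) + (rec X. a.(b.(a.X + (X + X)))\{a})))\{a} → deadlocked
LTS(Q): 2 reachable states
  q0 = rec X. a.(a.(a.X + (X + X)))\{a} → ··a··> q1
  q1 = (a.(a.(rec X. a.(a.(a.X + (X + X)))\{a}) + ((rec X. a.(a.(a.X + (X + X)))\{a}) + (rec X. a.(a.(a.X + (X + X)))\{a}))))\{a} → deadlocked
Run σ = ⟨ab⟩ on P: start {p0}
  after a @ step 1: {p1}
  after b @ step 2: {p2}
  — P admits the full trace.
Run σ = ⟨ab⟩ on Q: start {q0}
  after a @ step 1: {q1}
  after b @ step 2: no successor for Q

traces(P) ≠ traces(Q) — witness ⟨ab⟩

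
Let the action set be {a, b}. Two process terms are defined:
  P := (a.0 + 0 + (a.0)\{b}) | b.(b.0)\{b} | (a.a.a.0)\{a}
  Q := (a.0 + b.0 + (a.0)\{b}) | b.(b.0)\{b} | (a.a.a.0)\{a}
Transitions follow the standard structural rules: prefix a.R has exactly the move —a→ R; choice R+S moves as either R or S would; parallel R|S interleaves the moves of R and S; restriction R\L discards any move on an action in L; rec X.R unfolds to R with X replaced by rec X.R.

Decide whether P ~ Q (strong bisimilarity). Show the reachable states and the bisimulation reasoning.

LTS(P): 6 reachable states
  u0 = (a.0 + 0 + (a.0)\{b}) | b.(b.0)\{b} | (a.a.a.0)\{a} has moves -a-> u1, -a-> u2, -b-> u3
  u1 = 0 | b.(b.0)\{b} | (a.a.a.0)\{a} has moves -b-> u4
  u2 = 0\{b} | b.(b.0)\{b} | (a.a.a.0)\{a} has moves -b-> u5
  u3 = (a.0 + 0 + (a.0)\{b}) | (b.0)\{b} | (a.a.a.0)\{a} has moves -a-> u4, -a-> u5
  u4 = 0 | (b.0)\{b} | (a.a.a.0)\{a} has moves deadlocked
  u5 = 0\{b} | (b.0)\{b} | (a.a.a.0)\{a} has moves deadlocked
LTS(Q): 6 reachable states
  v0 = (a.0 + b.0 + (a.0)\{b}) | b.(b.0)\{b} | (a.a.a.0)\{a} has moves -a-> v1, -a-> v2, -b-> v1, -b-> v3
  v1 = 0 | b.(b.0)\{b} | (a.a.a.0)\{a} has moves -b-> v4
  v2 = 0\{b} | b.(b.0)\{b} | (a.a.a.0)\{a} has moves -b-> v5
  v3 = (a.0 + b.0 + (a.0)\{b}) | (b.0)\{b} | (a.a.a.0)\{a} has moves -a-> v4, -a-> v5, -b-> v4
  v4 = 0 | (b.0)\{b} | (a.a.a.0)\{a} has moves deadlocked
  v5 = 0\{b} | (b.0)\{b} | (a.a.a.0)\{a} has moves deadlocked
Partition-refinement fixed point:
  B0 = {u0}
  B1 = {u1, u2, v1, v2}
  B2 = {u4, u5, v4, v5}
  B3 = {u3}
  B4 = {v0}
  B5 = {v3}
u0 ∈ B0, v0 ∈ B4 → different blocks

P ≁ Q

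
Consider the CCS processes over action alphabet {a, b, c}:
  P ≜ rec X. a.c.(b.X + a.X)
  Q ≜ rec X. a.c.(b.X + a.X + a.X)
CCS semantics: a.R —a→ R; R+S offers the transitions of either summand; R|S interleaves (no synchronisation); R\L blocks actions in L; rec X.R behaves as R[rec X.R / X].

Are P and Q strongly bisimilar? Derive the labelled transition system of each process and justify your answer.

LTS(P): 3 reachable states
  m0 = rec X. a.c.(b.X + a.X) :: —a→ m1
  m1 = c.(b.(rec X. a.c.(b.X + a.X)) + a.(rec X. a.c.(b.X + a.X))) :: —c→ m2
  m2 = b.(rec X. a.c.(b.X + a.X)) + a.(rec X. a.c.(b.X + a.X)) :: —a→ m0, —b→ m0
LTS(Q): 3 reachable states
  n0 = rec X. a.c.(b.X + a.X + a.X) :: —a→ n1
  n1 = c.(b.(rec X. a.c.(b.X + a.X + a.X)) + a.(rec X. a.c.(b.X + a.X + a.X)) + a.(rec X. a.c.(b.X + a.X + a.X))) :: —c→ n2
  n2 = b.(rec X. a.c.(b.X + a.X + a.X)) + a.(rec X. a.c.(b.X + a.X + a.X)) + a.(rec X. a.c.(b.X + a.X + a.X)) :: —a→ n0, —b→ n0
Partition-refinement fixed point:
  B0 = {m0, n0}
  B1 = {m1, n1}
  B2 = {m2, n2}
m0 ∈ B0, n0 ∈ B0 → same block

bisimilar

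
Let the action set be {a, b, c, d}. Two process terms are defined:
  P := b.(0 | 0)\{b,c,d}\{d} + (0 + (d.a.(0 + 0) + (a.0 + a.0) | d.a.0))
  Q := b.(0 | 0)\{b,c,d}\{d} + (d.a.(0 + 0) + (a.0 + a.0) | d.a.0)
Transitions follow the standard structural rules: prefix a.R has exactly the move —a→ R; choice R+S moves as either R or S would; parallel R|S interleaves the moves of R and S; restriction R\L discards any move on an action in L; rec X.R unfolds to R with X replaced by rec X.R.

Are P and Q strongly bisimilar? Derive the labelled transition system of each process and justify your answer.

LTS(P): 9 reachable states
  s0 = b.(0 | 0)\{b,c,d}\{d} + (0 + (d.a.(0 + 0) + (a.0 + a.0) | d.a.0)) :: —a→ s1, —b→ s2, —d→ s3, —d→ s4
  s1 = 0 | d.a.0 :: —d→ s5
  s2 = (0 | 0)\{b,c,d}\{d} :: stopped
  s3 = (a.0 + a.0) | a.0 :: —a→ s5, —a→ s6
  s4 = a.(0 + 0) :: —a→ s7
  s5 = 0 | a.0 :: —a→ s8
  s6 = (a.0 + a.0) | 0 :: —a→ s8
  s7 = 0 + 0 :: stopped
  s8 = 0 | 0 :: stopped
LTS(Q): 9 reachable states
  t0 = b.(0 | 0)\{b,c,d}\{d} + (d.a.(0 + 0) + (a.0 + a.0) | d.a.0) :: —a→ t1, —b→ t2, —d→ t3, —d→ t4
  t1 = 0 | d.a.0 :: —d→ t5
  t2 = (0 | 0)\{b,c,d}\{d} :: stopped
  t3 = (a.0 + a.0) | a.0 :: —a→ t5, —a→ t6
  t4 = a.(0 + 0) :: —a→ t7
  t5 = 0 | a.0 :: —a→ t8
  t6 = (a.0 + a.0) | 0 :: —a→ t8
  t7 = 0 + 0 :: stopped
  t8 = 0 | 0 :: stopped
Bisimilarity quotient blocks:
  B0 = {s0, t0}
  B1 = {s2, s7, s8, t2, t7, t8}
  B2 = {s1, t1}
  B3 = {s4, s5, s6, t4, t5, t6}
  B4 = {s3, t3}
s0 ∈ B0, t0 ∈ B0 → same block

P ~ Q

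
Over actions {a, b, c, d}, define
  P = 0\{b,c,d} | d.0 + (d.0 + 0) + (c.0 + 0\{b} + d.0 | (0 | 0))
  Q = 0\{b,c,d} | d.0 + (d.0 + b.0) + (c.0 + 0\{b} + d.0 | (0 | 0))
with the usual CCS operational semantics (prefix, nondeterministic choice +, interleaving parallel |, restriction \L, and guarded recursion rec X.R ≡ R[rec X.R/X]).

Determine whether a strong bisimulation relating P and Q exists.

P's transition system — 4 states:
  m0 = 0\{b,c,d} | d.0 + (d.0 + 0) + (c.0 + 0\{b} + d.0 | (0 | 0)) ⊢ —c→ m1, —d→ m1, —d→ m2, —d→ m3
  m1 = 0 ⊢ deadlocked
  m2 = 0 | (0 | 0) ⊢ deadlocked
  m3 = 0\{b,c,d} | 0 ⊢ deadlocked
Q's transition system — 4 states:
  n0 = 0\{b,c,d} | d.0 + (d.0 + b.0) + (c.0 + 0\{b} + d.0 | (0 | 0)) ⊢ —b→ n1, —c→ n1, —d→ n1, —d→ n2, —d→ n3
  n1 = 0 ⊢ deadlocked
  n2 = 0 | (0 | 0) ⊢ deadlocked
  n3 = 0\{b,c,d} | 0 ⊢ deadlocked
Coarsest stable partition (strong bisimilarity classes):
  B0 = {m0}
  B1 = {m1, m2, m3, n1, n2, n3}
  B2 = {n0}
m0 ∈ B0, n0 ∈ B2 → different blocks

NO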